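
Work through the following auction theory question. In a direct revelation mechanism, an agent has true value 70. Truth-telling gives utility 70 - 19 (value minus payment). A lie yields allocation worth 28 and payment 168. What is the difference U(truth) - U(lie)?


Step 1: U(truth) = value - payment = 70 - 19 = 51
Step 2: U(lie) = allocation - payment = 28 - 168 = -140
Step 3: IC gap = 51 - (-140) = 191

191


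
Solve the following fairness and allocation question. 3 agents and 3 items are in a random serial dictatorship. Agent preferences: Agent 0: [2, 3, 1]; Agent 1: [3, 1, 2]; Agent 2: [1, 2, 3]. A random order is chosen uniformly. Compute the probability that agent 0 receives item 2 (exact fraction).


Step 1: Agent 0 wants item 2
Step 2: There are 6 possible orderings of agents
Step 3: In 6 orderings, agent 0 gets item 2
Step 4: Probability = 6/6 = 1

1


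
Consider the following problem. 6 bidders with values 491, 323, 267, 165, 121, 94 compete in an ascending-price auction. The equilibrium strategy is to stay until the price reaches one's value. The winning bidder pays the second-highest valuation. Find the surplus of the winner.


Step 1: Identify the highest value: 491
Step 2: Identify the second-highest value: 323
Step 3: The final price = second-highest value = 323
Step 4: Surplus = 491 - 323 = 168

168


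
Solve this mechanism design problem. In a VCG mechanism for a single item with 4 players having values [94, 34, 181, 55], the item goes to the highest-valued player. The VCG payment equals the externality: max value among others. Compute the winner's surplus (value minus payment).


Step 1: The winner is the agent with the highest value: agent 2 with value 181
Step 2: Values of other agents: [94, 34, 55]
Step 3: VCG payment = max of others' values = 94
Step 4: Surplus = 181 - 94 = 87

87


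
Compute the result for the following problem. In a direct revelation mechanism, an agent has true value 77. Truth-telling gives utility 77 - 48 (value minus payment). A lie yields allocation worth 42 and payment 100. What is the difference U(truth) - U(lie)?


Step 1: U(truth) = value - payment = 77 - 48 = 29
Step 2: U(lie) = allocation - payment = 42 - 100 = -58
Step 3: IC gap = 29 - (-58) = 87

87


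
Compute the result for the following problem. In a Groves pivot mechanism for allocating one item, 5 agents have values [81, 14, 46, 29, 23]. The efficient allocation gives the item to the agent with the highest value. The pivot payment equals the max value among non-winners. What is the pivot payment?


Step 1: The efficient winner is agent 0 with value 81
Step 2: Other agents' values: [14, 46, 29, 23]
Step 3: Pivot payment = max(others) = 46
Step 4: The winner pays 46

46


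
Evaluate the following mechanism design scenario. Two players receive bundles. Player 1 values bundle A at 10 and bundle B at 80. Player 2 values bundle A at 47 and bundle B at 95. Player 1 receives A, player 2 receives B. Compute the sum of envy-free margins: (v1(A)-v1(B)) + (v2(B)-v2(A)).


Step 1: Player 1's margin = v1(A) - v1(B) = 10 - 80 = -70
Step 2: Player 2's margin = v2(B) - v2(A) = 95 - 47 = 48
Step 3: Total margin = -70 + 48 = -22

-22


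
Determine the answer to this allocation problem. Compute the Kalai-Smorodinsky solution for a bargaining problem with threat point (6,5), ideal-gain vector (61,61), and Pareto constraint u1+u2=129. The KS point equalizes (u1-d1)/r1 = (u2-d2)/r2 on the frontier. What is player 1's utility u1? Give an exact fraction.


Step 1: At the KS point, (u1-d1)/r1 = (u2-d2)/r2 = t and u1+u2 = 129
Step 2: u1 = d1 + r1*t and u2 = d2 + r2*t, so (d1 + r1*t) + (d2 + r2*t) = 129
Step 3: t = (129 - 6 - 5)/(61 + 61) = 118/122 = 59/61
Step 4: u1 = d1 + r1*t = 6 + 61 * 59/61 = 65
Step 5: (Check: u2 = d2 + r2*t = 64; u1+u2 = 65 + 64 = 129, on the frontier.)

65


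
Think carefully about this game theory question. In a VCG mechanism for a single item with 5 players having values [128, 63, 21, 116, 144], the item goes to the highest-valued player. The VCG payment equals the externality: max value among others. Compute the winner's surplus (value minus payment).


Step 1: The winner is the agent with the highest value: agent 4 with value 144
Step 2: Values of other agents: [128, 63, 21, 116]
Step 3: VCG payment = max of others' values = 128
Step 4: Surplus = 144 - 128 = 16

16


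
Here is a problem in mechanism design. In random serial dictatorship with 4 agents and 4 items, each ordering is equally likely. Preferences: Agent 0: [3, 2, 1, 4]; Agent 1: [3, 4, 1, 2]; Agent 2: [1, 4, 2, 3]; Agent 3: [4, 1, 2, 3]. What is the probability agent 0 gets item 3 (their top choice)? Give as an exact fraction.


Step 1: Agent 0 wants item 3
Step 2: There are 24 possible orderings of agents
Step 3: In 12 orderings, agent 0 gets item 3
Step 4: Probability = 12/24 = 1/2

1/2


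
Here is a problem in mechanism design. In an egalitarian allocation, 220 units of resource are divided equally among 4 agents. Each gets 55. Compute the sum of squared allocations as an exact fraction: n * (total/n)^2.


Step 1: Each agent's share = 220/4 = 55
Step 2: Square of each share = (55)^2 = 3025
Step 3: Sum of squares = 4 * 3025 = 12100

12100


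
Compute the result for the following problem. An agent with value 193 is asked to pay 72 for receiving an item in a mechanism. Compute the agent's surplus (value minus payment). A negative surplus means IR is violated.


Step 1: Surplus = value - payment = 193 - 72 = 121
Step 2: IR is satisfied (surplus >= 0)

121


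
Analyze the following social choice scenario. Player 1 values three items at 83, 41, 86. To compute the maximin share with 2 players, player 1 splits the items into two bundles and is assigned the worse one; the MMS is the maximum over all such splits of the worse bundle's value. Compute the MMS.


Step 1: Item values = 83, 41, 86
Step 2: Enumerate all 2-bundle partitions and take the smaller bundle:
  Partition 1: {83} vs {41,86} -> bundles 83, 127; min = 83
  Partition 2: {41} vs {83,86} -> bundles 41, 169; min = 41
  Partition 3: {86} vs {83,41} -> bundles 86, 124; min = 86
Step 3: MMS = max(83, 41, 86) = 86

86


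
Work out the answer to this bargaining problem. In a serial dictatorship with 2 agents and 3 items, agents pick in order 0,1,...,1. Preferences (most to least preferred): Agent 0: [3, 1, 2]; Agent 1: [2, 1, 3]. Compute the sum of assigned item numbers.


Step 1: Agent 0 picks item 3
Step 2: Agent 1 picks item 2
Step 3: Sum = 3 + 2 = 5

5


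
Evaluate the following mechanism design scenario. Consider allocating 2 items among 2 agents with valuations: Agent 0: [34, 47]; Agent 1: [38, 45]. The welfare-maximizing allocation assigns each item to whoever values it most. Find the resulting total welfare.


Step 1: For each item, find the maximum value among all agents.
Step 2: Item 0 -> Agent 1 (value 38)
Step 3: Item 1 -> Agent 0 (value 47)
Step 4: Total welfare = 38 + 47 = 85

85


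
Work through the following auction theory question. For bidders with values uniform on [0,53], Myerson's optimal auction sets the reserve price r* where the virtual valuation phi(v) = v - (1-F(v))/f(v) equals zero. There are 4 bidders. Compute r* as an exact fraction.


Step 1: For U[0,53], F(v) = v/53 and f(v) = 1/53
Step 2: phi(v) = v - (1 - v/53)/(1/53) = v - (53 - v) = 2v - 53
Step 3: Set phi(r*) = 0: 2r* - 53 = 0
Step 4: r* = 53/2 (the number of bidders n = 4 does not enter)

53/2


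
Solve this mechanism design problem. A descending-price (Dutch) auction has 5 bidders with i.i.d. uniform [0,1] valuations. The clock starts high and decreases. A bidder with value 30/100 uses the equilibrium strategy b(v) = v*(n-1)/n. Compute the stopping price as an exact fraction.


Step 1: Dutch auctions are strategically equivalent to first-price auctions
Step 2: The equilibrium bid is b(v) = v*(n-1)/n
Step 3: b = 3/10 * 4/5
Step 4: b = 6/25

6/25


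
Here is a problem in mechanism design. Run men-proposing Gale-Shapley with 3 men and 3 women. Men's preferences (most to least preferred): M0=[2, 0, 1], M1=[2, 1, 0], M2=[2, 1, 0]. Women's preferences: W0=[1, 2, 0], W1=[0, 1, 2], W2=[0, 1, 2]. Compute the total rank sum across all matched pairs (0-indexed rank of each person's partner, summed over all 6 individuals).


Step 1: Run Gale-Shapley (men propose, women hold best offer):
  M0 proposes to W2; she accepts
  M1 proposes to W2; rejected
  M1 proposes to W1; she accepts
  M2 proposes to W2; rejected
  M2 proposes to W1; rejected
  M2 proposes to W0; she accepts
Step 2: Final matching: W0-M2, W1-M1, W2-M0
Step 3: 0-indexed ranks (man's rank of his match, then woman's): 2 + 1 + 1 + 1 + 0 + 0
Step 4: Total rank sum = 5

5


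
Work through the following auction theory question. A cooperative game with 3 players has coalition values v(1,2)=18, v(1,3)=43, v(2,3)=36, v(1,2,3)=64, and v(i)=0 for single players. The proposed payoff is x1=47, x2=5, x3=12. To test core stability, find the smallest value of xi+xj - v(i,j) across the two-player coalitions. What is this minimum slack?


Step 1: Slack for coalition (1,2): x1+x2 - v12 = 52 - 18 = 34
Step 2: Slack for coalition (1,3): x1+x3 - v13 = 59 - 43 = 16
Step 3: Slack for coalition (2,3): x2+x3 - v23 = 17 - 36 = -19
Step 4: Minimum slack = min(34, 16, -19) = -19, attained by (2,3); coalition (2,3) can block (slack < 0), so the allocation is not in the core

-19


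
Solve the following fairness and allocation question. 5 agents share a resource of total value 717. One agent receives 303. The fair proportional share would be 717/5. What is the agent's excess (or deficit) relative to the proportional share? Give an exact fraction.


Step 1: Proportional share = 717/5
Step 2: Agent's actual allocation = 303
Step 3: Excess = 303 - 717/5 = 798/5

798/5


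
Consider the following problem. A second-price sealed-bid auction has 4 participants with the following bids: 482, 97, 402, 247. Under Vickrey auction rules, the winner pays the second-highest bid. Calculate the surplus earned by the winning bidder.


Step 1: Sort bids in descending order: 482, 402, 247, 97
Step 2: The winning bid is the highest: 482
Step 3: The payment equals the second-highest bid: 402
Step 4: Surplus = winner's bid - payment = 482 - 402 = 80

80


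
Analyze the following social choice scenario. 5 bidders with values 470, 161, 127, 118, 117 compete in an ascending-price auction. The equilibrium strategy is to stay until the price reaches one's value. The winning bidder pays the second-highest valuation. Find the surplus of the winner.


Step 1: Identify the highest value: 470
Step 2: Identify the second-highest value: 161
Step 3: The final price = second-highest value = 161
Step 4: Surplus = 470 - 161 = 309

309


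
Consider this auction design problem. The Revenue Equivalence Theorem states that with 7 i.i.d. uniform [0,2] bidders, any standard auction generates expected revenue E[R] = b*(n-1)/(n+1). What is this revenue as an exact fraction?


Step 1: By Revenue Equivalence, expected revenue = b*(n-1)/(n+1)
Step 2: Substituting n = 7, b = 2
Step 3: Revenue = 2*(7-1)/(7+1) = 2*6/8
Step 4: Revenue = 12/8 = 3/2

3/2


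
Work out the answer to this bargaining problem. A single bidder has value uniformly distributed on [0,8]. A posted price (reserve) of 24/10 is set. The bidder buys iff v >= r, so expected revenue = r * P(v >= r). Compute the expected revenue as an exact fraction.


Step 1: Posted price r = 12/5, value support [0,8]
Step 2: P(v >= r) = (8 - 12/5)/8 = 7/10
Step 3: Expected revenue = r * P(v >= r) = 12/5 * 7/10
Step 4: Revenue = 42/25

42/25


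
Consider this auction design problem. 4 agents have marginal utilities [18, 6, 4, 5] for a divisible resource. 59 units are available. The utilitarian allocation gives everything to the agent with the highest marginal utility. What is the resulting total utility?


Step 1: The marginal utilities are [18, 6, 4, 5]
Step 2: The highest marginal utility is 18
Step 3: All 59 units go to that agent
Step 4: Total utility = 18 * 59 = 1062

1062


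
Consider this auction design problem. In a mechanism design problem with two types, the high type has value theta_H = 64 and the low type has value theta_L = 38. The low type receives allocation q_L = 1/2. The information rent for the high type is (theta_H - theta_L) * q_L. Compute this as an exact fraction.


Step 1: theta_H - theta_L = 64 - 38 = 26
Step 2: Information rent = (theta_H - theta_L) * q_L
Step 3: = 26 * 1/2
Step 4: = 13

13


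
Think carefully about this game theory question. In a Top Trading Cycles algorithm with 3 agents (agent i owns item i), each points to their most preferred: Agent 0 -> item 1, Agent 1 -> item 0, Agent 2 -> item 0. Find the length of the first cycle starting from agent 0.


Step 1: Trace the pointer graph from agent 0: 0 -> 1 -> 0
Step 2: A cycle is detected when we revisit agent 0
Step 3: The cycle is: 0 -> 1 -> 0
Step 4: Cycle length = 2

2


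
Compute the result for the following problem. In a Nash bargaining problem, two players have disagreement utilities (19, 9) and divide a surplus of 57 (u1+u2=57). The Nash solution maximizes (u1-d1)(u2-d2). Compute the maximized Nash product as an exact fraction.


Step 1: The Nash solution splits surplus symmetrically above the disagreement point
Step 2: u1 = (total + d1 - d2)/2 = (57 + 19 - 9)/2 = 67/2
Step 3: u2 = (total - d1 + d2)/2 = (57 - 19 + 9)/2 = 47/2
Step 4: Nash product = (67/2 - 19) * (47/2 - 9)
Step 5: = 29/2 * 29/2 = 841/4

841/4


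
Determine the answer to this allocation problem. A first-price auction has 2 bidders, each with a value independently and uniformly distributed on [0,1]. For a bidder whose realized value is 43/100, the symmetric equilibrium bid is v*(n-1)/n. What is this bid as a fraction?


Step 1: The symmetric BNE bidding function is b(v) = v * (n-1) / n
Step 2: Substitute v = 43/100 and n = 2
Step 3: b = 43/100 * 1/2
Step 4: b = 43/200

43/200


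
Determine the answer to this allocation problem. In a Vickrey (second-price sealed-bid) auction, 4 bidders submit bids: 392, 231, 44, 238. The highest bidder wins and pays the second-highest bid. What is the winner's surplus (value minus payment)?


Step 1: Sort bids in descending order: 392, 238, 231, 44
Step 2: The winning bid is the highest: 392
Step 3: The payment equals the second-highest bid: 238
Step 4: Surplus = winner's bid - payment = 392 - 238 = 154

154


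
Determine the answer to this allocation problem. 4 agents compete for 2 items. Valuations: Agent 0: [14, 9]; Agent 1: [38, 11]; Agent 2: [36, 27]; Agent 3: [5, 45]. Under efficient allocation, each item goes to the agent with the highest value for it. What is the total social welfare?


Step 1: For each item, find the maximum value among all agents.
Step 2: Item 0 -> Agent 1 (value 38)
Step 3: Item 1 -> Agent 3 (value 45)
Step 4: Total welfare = 38 + 45 = 83

83


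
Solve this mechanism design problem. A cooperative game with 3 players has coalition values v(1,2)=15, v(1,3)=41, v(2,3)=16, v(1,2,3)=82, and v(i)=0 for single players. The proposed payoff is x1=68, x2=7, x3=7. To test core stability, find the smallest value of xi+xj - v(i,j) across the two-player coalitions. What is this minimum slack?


Step 1: Slack for coalition (1,2): x1+x2 - v12 = 75 - 15 = 60
Step 2: Slack for coalition (1,3): x1+x3 - v13 = 75 - 41 = 34
Step 3: Slack for coalition (2,3): x2+x3 - v23 = 14 - 16 = -2
Step 4: Minimum slack = min(60, 34, -2) = -2, attained by (2,3); coalition (2,3) can block (slack < 0), so the allocation is not in the core

-2


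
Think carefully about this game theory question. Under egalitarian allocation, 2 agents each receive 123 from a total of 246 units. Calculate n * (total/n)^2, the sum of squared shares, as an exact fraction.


Step 1: Each agent's share = 246/2 = 123
Step 2: Square of each share = (123)^2 = 15129
Step 3: Sum of squares = 2 * 15129 = 30258

30258


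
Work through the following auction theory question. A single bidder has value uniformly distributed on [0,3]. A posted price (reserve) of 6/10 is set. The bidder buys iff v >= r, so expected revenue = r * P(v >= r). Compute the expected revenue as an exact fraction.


Step 1: Posted price r = 3/5, value support [0,3]
Step 2: P(v >= r) = (3 - 3/5)/3 = 4/5
Step 3: Expected revenue = r * P(v >= r) = 3/5 * 4/5
Step 4: Revenue = 12/25

12/25


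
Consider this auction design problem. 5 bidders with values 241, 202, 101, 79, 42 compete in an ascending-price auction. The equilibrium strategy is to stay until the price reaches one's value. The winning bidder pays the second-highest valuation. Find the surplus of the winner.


Step 1: Identify the highest value: 241
Step 2: Identify the second-highest value: 202
Step 3: The final price = second-highest value = 202
Step 4: Surplus = 241 - 202 = 39

39


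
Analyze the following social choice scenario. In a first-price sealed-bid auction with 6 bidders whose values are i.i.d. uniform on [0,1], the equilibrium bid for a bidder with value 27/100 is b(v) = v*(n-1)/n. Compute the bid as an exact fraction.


Step 1: The symmetric BNE bidding function is b(v) = v * (n-1) / n
Step 2: Substitute v = 27/100 and n = 6
Step 3: b = 27/100 * 5/6
Step 4: b = 9/40

9/40


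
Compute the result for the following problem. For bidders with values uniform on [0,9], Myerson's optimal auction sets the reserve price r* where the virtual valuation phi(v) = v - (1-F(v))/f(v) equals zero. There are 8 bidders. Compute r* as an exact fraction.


Step 1: For U[0,9], F(v) = v/9 and f(v) = 1/9
Step 2: phi(v) = v - (1 - v/9)/(1/9) = v - (9 - v) = 2v - 9
Step 3: Set phi(r*) = 0: 2r* - 9 = 0
Step 4: r* = 9/2 (the number of bidders n = 8 does not enter)

9/2


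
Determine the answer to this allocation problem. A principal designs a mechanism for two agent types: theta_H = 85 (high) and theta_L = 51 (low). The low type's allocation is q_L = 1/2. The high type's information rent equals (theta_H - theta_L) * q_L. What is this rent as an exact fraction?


Step 1: theta_H - theta_L = 85 - 51 = 34
Step 2: Information rent = (theta_H - theta_L) * q_L
Step 3: = 34 * 1/2
Step 4: = 17

17


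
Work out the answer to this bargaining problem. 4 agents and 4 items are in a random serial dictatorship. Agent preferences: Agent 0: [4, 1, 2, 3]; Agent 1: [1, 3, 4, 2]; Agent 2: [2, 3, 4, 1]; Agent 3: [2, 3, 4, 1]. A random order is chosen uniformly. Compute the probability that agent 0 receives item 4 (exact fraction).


Step 1: Agent 0 wants item 4
Step 2: There are 24 possible orderings of agents
Step 3: In 24 orderings, agent 0 gets item 4
Step 4: Probability = 24/24 = 1

1


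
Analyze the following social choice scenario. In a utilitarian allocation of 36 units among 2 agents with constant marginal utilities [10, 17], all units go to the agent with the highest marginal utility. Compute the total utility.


Step 1: The marginal utilities are [10, 17]
Step 2: The highest marginal utility is 17
Step 3: All 36 units go to that agent
Step 4: Total utility = 17 * 36 = 612

612


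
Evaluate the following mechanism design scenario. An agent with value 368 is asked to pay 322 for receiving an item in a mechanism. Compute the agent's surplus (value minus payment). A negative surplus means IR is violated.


Step 1: Surplus = value - payment = 368 - 322 = 46
Step 2: IR is satisfied (surplus >= 0)

46


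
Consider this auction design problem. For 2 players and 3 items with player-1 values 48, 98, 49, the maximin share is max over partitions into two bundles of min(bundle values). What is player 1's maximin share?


Step 1: Item values = 48, 98, 49
Step 2: Enumerate all 2-bundle partitions and take the smaller bundle:
  Partition 1: {48} vs {98,49} -> bundles 48, 147; min = 48
  Partition 2: {98} vs {48,49} -> bundles 98, 97; min = 97
  Partition 3: {49} vs {48,98} -> bundles 49, 146; min = 49
Step 3: MMS = max(48, 97, 49) = 97

97


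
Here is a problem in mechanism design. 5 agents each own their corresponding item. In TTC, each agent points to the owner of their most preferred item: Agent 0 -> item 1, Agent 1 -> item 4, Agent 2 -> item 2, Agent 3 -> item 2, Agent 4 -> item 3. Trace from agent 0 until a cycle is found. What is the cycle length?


Step 1: Trace the pointer graph from agent 0: 0 -> 1 -> 4 -> 3 -> 2 -> 2
Step 2: A cycle is detected when we revisit agent 2
Step 3: The cycle is: 2 -> 2
Step 4: Cycle length = 1

1


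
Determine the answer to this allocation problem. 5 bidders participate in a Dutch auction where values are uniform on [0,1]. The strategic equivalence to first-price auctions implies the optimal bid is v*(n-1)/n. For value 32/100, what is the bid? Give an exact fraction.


Step 1: Dutch auctions are strategically equivalent to first-price auctions
Step 2: The equilibrium bid is b(v) = v*(n-1)/n
Step 3: b = 8/25 * 4/5
Step 4: b = 32/125

32/125


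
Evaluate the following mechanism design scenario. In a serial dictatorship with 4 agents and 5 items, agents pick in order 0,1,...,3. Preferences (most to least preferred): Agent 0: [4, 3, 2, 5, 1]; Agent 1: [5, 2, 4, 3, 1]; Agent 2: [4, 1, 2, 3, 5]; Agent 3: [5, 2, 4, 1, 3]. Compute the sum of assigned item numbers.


Step 1: Agent 0 picks item 4
Step 2: Agent 1 picks item 5
Step 3: Agent 2 picks item 1
Step 4: Agent 3 picks item 2
Step 5: Sum = 4 + 5 + 1 + 2 = 12

12


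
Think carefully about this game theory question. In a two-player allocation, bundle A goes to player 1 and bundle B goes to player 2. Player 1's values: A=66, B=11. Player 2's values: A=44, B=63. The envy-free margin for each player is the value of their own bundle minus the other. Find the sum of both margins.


Step 1: Player 1's margin = v1(A) - v1(B) = 66 - 11 = 55
Step 2: Player 2's margin = v2(B) - v2(A) = 63 - 44 = 19
Step 3: Total margin = 55 + 19 = 74

74


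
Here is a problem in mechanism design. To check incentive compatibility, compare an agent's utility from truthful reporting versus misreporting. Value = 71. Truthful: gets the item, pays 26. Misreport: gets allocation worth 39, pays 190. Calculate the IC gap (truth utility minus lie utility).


Step 1: U(truth) = value - payment = 71 - 26 = 45
Step 2: U(lie) = allocation - payment = 39 - 190 = -151
Step 3: IC gap = 45 - (-151) = 196

196


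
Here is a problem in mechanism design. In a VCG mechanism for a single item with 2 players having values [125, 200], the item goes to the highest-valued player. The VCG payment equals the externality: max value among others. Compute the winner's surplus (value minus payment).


Step 1: The winner is the agent with the highest value: agent 1 with value 200
Step 2: Values of other agents: [125]
Step 3: VCG payment = max of others' values = 125
Step 4: Surplus = 200 - 125 = 75

75


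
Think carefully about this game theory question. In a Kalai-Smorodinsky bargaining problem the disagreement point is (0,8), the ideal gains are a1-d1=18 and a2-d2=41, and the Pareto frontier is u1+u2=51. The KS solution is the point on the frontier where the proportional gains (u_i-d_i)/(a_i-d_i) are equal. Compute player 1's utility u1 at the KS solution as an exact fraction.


Step 1: At the KS point, (u1-d1)/r1 = (u2-d2)/r2 = t and u1+u2 = 51
Step 2: u1 = d1 + r1*t and u2 = d2 + r2*t, so (d1 + r1*t) + (d2 + r2*t) = 51
Step 3: t = (51 - 0 - 8)/(18 + 41) = 43/59
Step 4: u1 = d1 + r1*t = 0 + 18 * 43/59 = 774/59
Step 5: (Check: u2 = d2 + r2*t = 2235/59; u1+u2 = 774/59 + 2235/59 = 51, on the frontier.)

774/59


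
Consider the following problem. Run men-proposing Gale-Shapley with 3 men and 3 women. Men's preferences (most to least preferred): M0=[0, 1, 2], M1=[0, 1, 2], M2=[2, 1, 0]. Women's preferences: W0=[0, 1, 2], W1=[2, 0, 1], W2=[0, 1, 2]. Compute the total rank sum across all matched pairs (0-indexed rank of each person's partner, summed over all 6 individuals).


Step 1: Run Gale-Shapley (men propose, women hold best offer):
  M0 proposes to W0; she accepts
  M1 proposes to W0; rejected
  M1 proposes to W1; she accepts
  M2 proposes to W2; she accepts
Step 2: Final matching: W0-M0, W1-M1, W2-M2
Step 3: 0-indexed ranks (man's rank of his match, then woman's): 0 + 0 + 1 + 2 + 0 + 2
Step 4: Total rank sum = 5

5


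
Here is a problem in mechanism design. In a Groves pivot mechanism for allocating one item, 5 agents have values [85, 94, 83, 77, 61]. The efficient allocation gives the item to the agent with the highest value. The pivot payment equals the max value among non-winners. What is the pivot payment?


Step 1: The efficient winner is agent 1 with value 94
Step 2: Other agents' values: [85, 83, 77, 61]
Step 3: Pivot payment = max(others) = 85
Step 4: The winner pays 85

85


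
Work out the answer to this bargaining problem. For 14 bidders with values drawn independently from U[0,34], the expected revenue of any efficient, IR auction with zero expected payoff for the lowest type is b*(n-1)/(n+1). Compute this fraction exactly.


Step 1: By Revenue Equivalence, expected revenue = b*(n-1)/(n+1)
Step 2: Substituting n = 14, b = 34
Step 3: Revenue = 34*(14-1)/(14+1) = 34*13/15
Step 4: Revenue = 442/15

442/15


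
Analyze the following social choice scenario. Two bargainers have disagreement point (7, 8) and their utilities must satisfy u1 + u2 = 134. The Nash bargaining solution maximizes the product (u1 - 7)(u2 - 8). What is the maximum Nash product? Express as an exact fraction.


Step 1: The Nash solution splits surplus symmetrically above the disagreement point
Step 2: u1 = (total + d1 - d2)/2 = (134 + 7 - 8)/2 = 133/2
Step 3: u2 = (total - d1 + d2)/2 = (134 - 7 + 8)/2 = 135/2
Step 4: Nash product = (133/2 - 7) * (135/2 - 8)
Step 5: = 119/2 * 119/2 = 14161/4

14161/4


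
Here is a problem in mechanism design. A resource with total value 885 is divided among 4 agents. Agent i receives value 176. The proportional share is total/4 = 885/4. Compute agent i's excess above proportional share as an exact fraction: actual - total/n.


Step 1: Proportional share = 885/4
Step 2: Agent's actual allocation = 176
Step 3: Excess = 176 - 885/4 = -181/4

-181/4


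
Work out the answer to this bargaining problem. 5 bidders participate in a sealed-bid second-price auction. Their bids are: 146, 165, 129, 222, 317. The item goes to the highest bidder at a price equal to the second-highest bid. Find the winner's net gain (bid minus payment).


Step 1: Sort bids in descending order: 317, 222, 165, 146, 129
Step 2: The winning bid is the highest: 317
Step 3: The payment equals the second-highest bid: 222
Step 4: Surplus = winner's bid - payment = 317 - 222 = 95

95


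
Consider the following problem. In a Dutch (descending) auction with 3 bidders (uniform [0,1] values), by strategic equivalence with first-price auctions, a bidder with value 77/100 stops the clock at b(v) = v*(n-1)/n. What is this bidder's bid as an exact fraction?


Step 1: Dutch auctions are strategically equivalent to first-price auctions
Step 2: The equilibrium bid is b(v) = v*(n-1)/n
Step 3: b = 77/100 * 2/3
Step 4: b = 77/150

77/150


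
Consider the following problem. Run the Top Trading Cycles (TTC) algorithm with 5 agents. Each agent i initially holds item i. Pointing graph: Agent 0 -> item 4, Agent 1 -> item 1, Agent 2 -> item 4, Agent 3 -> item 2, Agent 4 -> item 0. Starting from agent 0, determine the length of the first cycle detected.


Step 1: Trace the pointer graph from agent 0: 0 -> 4 -> 0
Step 2: A cycle is detected when we revisit agent 0
Step 3: The cycle is: 0 -> 4 -> 0
Step 4: Cycle length = 2

2


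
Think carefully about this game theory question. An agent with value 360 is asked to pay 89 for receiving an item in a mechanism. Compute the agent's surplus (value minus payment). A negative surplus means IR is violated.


Step 1: Surplus = value - payment = 360 - 89 = 271
Step 2: IR is satisfied (surplus >= 0)

271


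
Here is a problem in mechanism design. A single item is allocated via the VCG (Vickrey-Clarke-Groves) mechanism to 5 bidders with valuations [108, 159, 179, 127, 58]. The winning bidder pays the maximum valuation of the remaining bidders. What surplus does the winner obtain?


Step 1: The winner is the agent with the highest value: agent 2 with value 179
Step 2: Values of other agents: [108, 159, 127, 58]
Step 3: VCG payment = max of others' values = 159
Step 4: Surplus = 179 - 159 = 20

20


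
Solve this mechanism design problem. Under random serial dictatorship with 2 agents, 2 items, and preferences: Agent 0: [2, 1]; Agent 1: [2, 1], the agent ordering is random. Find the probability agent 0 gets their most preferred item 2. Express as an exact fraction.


Step 1: Agent 0 wants item 2
Step 2: There are 2 possible orderings of agents
Step 3: In 1 orderings, agent 0 gets item 2
Step 4: Probability = 1/2

1/2


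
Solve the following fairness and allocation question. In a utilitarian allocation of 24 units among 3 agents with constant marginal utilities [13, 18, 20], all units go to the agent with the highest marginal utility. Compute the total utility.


Step 1: The marginal utilities are [13, 18, 20]
Step 2: The highest marginal utility is 20
Step 3: All 24 units go to that agent
Step 4: Total utility = 20 * 24 = 480

480


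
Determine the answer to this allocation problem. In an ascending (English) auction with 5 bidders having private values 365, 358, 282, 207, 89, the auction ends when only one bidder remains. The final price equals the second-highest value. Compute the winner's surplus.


Step 1: Identify the highest value: 365
Step 2: Identify the second-highest value: 358
Step 3: The final price = second-highest value = 358
Step 4: Surplus = 365 - 358 = 7

7


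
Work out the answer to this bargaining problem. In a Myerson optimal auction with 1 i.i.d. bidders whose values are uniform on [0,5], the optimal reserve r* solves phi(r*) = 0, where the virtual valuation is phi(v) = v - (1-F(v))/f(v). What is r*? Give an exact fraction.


Step 1: For U[0,5], F(v) = v/5 and f(v) = 1/5
Step 2: phi(v) = v - (1 - v/5)/(1/5) = v - (5 - v) = 2v - 5
Step 3: Set phi(r*) = 0: 2r* - 5 = 0
Step 4: r* = 5/2 (the number of bidders n = 1 does not enter)

5/2


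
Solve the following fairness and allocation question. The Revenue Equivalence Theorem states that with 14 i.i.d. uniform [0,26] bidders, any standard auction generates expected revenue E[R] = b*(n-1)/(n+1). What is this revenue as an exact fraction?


Step 1: By Revenue Equivalence, expected revenue = b*(n-1)/(n+1)
Step 2: Substituting n = 14, b = 26
Step 3: Revenue = 26*(14-1)/(14+1) = 26*13/15
Step 4: Revenue = 338/15

338/15


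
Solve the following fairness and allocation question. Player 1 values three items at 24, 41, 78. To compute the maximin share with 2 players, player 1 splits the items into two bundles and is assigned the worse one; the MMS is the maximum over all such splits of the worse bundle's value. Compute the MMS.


Step 1: Item values = 24, 41, 78
Step 2: Enumerate all 2-bundle partitions and take the smaller bundle:
  Partition 1: {24} vs {41,78} -> bundles 24, 119; min = 24
  Partition 2: {41} vs {24,78} -> bundles 41, 102; min = 41
  Partition 3: {78} vs {24,41} -> bundles 78, 65; min = 65
Step 3: MMS = max(24, 41, 65) = 65

65


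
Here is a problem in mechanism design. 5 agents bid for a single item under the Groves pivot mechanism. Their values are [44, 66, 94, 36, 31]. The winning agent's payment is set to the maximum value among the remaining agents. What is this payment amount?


Step 1: The efficient winner is agent 2 with value 94
Step 2: Other agents' values: [44, 66, 36, 31]
Step 3: Pivot payment = max(others) = 66
Step 4: The winner pays 66

66


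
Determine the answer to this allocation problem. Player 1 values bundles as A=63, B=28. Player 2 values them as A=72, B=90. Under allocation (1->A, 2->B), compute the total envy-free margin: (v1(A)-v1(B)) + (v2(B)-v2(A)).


Step 1: Player 1's margin = v1(A) - v1(B) = 63 - 28 = 35
Step 2: Player 2's margin = v2(B) - v2(A) = 90 - 72 = 18
Step 3: Total margin = 35 + 18 = 53

53


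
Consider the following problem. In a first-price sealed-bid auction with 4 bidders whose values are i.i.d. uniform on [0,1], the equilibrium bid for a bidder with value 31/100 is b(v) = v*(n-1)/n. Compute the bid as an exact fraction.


Step 1: The symmetric BNE bidding function is b(v) = v * (n-1) / n
Step 2: Substitute v = 31/100 and n = 4
Step 3: b = 31/100 * 3/4
Step 4: b = 93/400

93/400


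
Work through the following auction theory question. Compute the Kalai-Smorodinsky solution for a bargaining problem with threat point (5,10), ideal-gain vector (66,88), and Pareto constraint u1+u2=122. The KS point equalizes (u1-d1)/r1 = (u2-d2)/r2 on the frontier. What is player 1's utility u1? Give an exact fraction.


Step 1: At the KS point, (u1-d1)/r1 = (u2-d2)/r2 = t and u1+u2 = 122
Step 2: u1 = d1 + r1*t and u2 = d2 + r2*t, so (d1 + r1*t) + (d2 + r2*t) = 122
Step 3: t = (122 - 5 - 10)/(66 + 88) = 107/154
Step 4: u1 = d1 + r1*t = 5 + 66 * 107/154 = 356/7
Step 5: (Check: u2 = d2 + r2*t = 498/7; u1+u2 = 356/7 + 498/7 = 122, on the frontier.)

356/7


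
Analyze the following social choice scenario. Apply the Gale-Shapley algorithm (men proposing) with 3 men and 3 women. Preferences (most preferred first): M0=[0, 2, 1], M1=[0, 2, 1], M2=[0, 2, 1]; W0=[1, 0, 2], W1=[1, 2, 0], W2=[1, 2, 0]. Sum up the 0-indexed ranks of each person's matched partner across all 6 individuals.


Step 1: Run Gale-Shapley (men propose, women hold best offer):
  M0 proposes to W0; she accepts
  M1 proposes to W0; she switches from M0
  M2 proposes to W0; rejected
  M2 proposes to W2; she accepts
  M0 proposes to W2; rejected
  M0 proposes to W1; she accepts
Step 2: Final matching: W0-M1, W1-M0, W2-M2
Step 3: 0-indexed ranks (man's rank of his match, then woman's): 0 + 0 + 2 + 2 + 1 + 1
Step 4: Total rank sum = 6

6


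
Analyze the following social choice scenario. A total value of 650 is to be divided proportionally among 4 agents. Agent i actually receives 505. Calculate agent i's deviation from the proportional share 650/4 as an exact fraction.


Step 1: Proportional share = 650/4 = 325/2
Step 2: Agent's actual allocation = 505
Step 3: Excess = 505 - 325/2 = 685/2

685/2


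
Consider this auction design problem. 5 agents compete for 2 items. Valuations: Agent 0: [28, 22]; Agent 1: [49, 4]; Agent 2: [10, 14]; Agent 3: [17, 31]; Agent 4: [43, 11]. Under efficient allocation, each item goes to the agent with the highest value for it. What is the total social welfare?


Step 1: For each item, find the maximum value among all agents.
Step 2: Item 0 -> Agent 1 (value 49)
Step 3: Item 1 -> Agent 3 (value 31)
Step 4: Total welfare = 49 + 31 = 80

80


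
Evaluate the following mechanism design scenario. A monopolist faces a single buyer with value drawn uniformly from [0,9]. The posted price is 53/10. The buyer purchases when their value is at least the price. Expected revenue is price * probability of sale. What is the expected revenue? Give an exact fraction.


Step 1: Posted price r = 53/10, value support [0,9]
Step 2: P(v >= r) = (9 - 53/10)/9 = 37/90
Step 3: Expected revenue = r * P(v >= r) = 53/10 * 37/90
Step 4: Revenue = 1961/900

1961/900


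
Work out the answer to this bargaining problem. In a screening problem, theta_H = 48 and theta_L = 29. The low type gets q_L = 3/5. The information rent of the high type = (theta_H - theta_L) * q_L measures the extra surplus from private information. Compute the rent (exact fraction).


Step 1: theta_H - theta_L = 48 - 29 = 19
Step 2: Information rent = (theta_H - theta_L) * q_L
Step 3: = 19 * 3/5
Step 4: = 57/5

57/5


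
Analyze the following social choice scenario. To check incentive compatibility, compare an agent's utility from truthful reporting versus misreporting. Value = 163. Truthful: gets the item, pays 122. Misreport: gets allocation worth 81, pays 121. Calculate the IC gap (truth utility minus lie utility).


Step 1: U(truth) = value - payment = 163 - 122 = 41
Step 2: U(lie) = allocation - payment = 81 - 121 = -40
Step 3: IC gap = 41 - (-40) = 81

81


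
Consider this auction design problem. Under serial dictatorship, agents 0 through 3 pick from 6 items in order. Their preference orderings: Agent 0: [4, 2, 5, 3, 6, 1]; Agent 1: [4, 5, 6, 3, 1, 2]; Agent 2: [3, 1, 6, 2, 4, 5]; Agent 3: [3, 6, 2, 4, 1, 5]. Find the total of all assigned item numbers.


Step 1: Agent 0 picks item 4
Step 2: Agent 1 picks item 5
Step 3: Agent 2 picks item 3
Step 4: Agent 3 picks item 6
Step 5: Sum = 4 + 5 + 3 + 6 = 18

18


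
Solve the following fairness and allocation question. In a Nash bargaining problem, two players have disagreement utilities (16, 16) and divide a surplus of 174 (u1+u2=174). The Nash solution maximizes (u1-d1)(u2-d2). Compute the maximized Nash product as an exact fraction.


Step 1: The Nash solution splits surplus symmetrically above the disagreement point
Step 2: u1 = (total + d1 - d2)/2 = (174 + 16 - 16)/2 = 87
Step 3: u2 = (total - d1 + d2)/2 = (174 - 16 + 16)/2 = 87
Step 4: Nash product = (87 - 16) * (87 - 16)
Step 5: = 71 * 71 = 5041

5041


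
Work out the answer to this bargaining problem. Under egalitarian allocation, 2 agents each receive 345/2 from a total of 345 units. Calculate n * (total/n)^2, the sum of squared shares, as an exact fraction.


Step 1: Each agent's share = 345/2
Step 2: Square of each share = (345/2)^2 = 119025/4
Step 3: Sum of squares = 2 * 119025/4 = 119025/2

119025/2


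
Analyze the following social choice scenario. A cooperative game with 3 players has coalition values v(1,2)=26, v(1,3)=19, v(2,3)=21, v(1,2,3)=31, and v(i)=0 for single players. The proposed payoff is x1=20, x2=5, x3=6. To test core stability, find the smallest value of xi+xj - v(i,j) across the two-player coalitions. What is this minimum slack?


Step 1: Slack for coalition (1,2): x1+x2 - v12 = 25 - 26 = -1
Step 2: Slack for coalition (1,3): x1+x3 - v13 = 26 - 19 = 7
Step 3: Slack for coalition (2,3): x2+x3 - v23 = 11 - 21 = -10
Step 4: Minimum slack = min(-1, 7, -10) = -10, attained by (2,3); coalition (2,3) can block (slack < 0), so the allocation is not in the core

-10


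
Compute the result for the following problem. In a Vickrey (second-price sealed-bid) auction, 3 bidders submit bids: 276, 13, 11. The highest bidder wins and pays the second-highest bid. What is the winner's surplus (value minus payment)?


Step 1: Sort bids in descending order: 276, 13, 11
Step 2: The winning bid is the highest: 276
Step 3: The payment equals the second-highest bid: 13
Step 4: Surplus = winner's bid - payment = 276 - 13 = 263

263


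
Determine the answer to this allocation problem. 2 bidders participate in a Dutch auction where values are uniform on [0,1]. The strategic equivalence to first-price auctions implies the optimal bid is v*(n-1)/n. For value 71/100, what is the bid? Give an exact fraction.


Step 1: Dutch auctions are strategically equivalent to first-price auctions
Step 2: The equilibrium bid is b(v) = v*(n-1)/n
Step 3: b = 71/100 * 1/2
Step 4: b = 71/200

71/200


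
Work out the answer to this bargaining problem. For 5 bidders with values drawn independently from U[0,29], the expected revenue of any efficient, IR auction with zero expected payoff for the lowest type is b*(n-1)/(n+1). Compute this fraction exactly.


Step 1: By Revenue Equivalence, expected revenue = b*(n-1)/(n+1)
Step 2: Substituting n = 5, b = 29
Step 3: Revenue = 29*(5-1)/(5+1) = 29*4/6
Step 4: Revenue = 116/6 = 58/3

58/3


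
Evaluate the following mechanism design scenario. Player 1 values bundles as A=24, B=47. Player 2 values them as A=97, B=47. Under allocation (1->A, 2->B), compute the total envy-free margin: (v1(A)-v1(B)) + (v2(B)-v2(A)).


Step 1: Player 1's margin = v1(A) - v1(B) = 24 - 47 = -23
Step 2: Player 2's margin = v2(B) - v2(A) = 47 - 97 = -50
Step 3: Total margin = -23 + -50 = -73

-73
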